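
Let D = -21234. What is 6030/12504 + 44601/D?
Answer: -11934719/7375276 ≈ -1.6182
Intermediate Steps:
6030/12504 + 44601/D = 6030/12504 + 44601/(-21234) = 6030*(1/12504) + 44601*(-1/21234) = 1005/2084 - 14867/7078 = -11934719/7375276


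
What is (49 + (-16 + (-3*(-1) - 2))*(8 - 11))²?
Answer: 8836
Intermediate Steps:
(49 + (-16 + (-3*(-1) - 2))*(8 - 11))² = (49 + (-16 + (3 - 2))*(-3))² = (49 + (-16 + 1)*(-3))² = (49 - 15*(-3))² = (49 + 45)² = 94² = 8836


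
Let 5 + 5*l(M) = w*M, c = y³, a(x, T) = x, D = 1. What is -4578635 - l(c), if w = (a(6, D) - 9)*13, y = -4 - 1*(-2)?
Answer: -22893482/5 ≈ -4.5787e+6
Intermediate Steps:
y = -2 (y = -4 + 2 = -2)
c = -8 (c = (-2)³ = -8)
w = -39 (w = (6 - 9)*13 = -3*13 = -39)
l(M) = -1 - 39*M/5 (l(M) = -1 + (-39*M)/5 = -1 - 39*M/5)
-4578635 - l(c) = -4578635 - (-1 - 39/5*(-8)) = -4578635 - (-1 + 312/5) = -4578635 - 1*307/5 = -4578635 - 307/5 = -22893482/5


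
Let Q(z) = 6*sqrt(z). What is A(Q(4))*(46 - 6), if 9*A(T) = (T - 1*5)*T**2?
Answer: 4480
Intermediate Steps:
A(T) = T**2*(-5 + T)/9 (A(T) = ((T - 1*5)*T**2)/9 = ((T - 5)*T**2)/9 = ((-5 + T)*T**2)/9 = (T**2*(-5 + T))/9 = T**2*(-5 + T)/9)
A(Q(4))*(46 - 6) = ((6*sqrt(4))**2*(-5 + 6*sqrt(4))/9)*(46 - 6) = ((6*2)**2*(-5 + 6*2)/9)*40 = ((1/9)*12**2*(-5 + 12))*40 = ((1/9)*144*7)*40 = 112*40 = 4480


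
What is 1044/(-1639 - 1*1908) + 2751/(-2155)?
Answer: -12007617/7643785 ≈ -1.5709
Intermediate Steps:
1044/(-1639 - 1*1908) + 2751/(-2155) = 1044/(-1639 - 1908) + 2751*(-1/2155) = 1044/(-3547) - 2751/2155 = 1044*(-1/3547) - 2751/2155 = -1044/3547 - 2751/2155 = -12007617/7643785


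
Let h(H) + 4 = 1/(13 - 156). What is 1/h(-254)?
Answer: -143/573 ≈ -0.24956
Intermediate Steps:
h(H) = -573/143 (h(H) = -4 + 1/(13 - 156) = -4 + 1/(-143) = -4 - 1/143 = -573/143)
1/h(-254) = 1/(-573/143) = -143/573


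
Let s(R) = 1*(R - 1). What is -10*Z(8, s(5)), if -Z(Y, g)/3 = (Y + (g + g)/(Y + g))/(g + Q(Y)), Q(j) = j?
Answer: 65/3 ≈ 21.667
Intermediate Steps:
s(R) = -1 + R (s(R) = 1*(-1 + R) = -1 + R)
Z(Y, g) = -3*(Y + 2*g/(Y + g))/(Y + g) (Z(Y, g) = -3*(Y + (g + g)/(Y + g))/(g + Y) = -3*(Y + (2*g)/(Y + g))/(Y + g) = -3*(Y + 2*g/(Y + g))/(Y + g))
-10*Z(8, s(5)) = -30*(-1*8² - 2*(-1 + 5) - 1*8*(-1 + 5))/(8² + (-1 + 5)² + 2*8*(-1 + 5)) = -30*(-1*64 - 2*4 - 1*8*4)/(64 + 4² + 2*8*4) = -30*(-64 - 8 - 32)/(64 + 16 + 64) = -30*(-104)/144 = -10*(-13/6) = 65/3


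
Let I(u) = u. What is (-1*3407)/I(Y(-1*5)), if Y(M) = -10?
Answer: 3407/10 ≈ 340.70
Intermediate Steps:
(-1*3407)/I(Y(-1*5)) = -1*3407/(-10) = -3407*(-⅒) = 3407/10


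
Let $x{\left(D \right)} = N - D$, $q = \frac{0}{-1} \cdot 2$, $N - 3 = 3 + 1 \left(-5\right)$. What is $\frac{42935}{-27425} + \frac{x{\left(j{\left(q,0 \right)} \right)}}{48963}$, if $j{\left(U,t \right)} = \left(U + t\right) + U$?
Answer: $- \frac{420439796}{268562055} \approx -1.5655$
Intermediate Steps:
$N = 1$ ($N = 3 + \left(3 + 1 \left(-5\right)\right) = 3 + \left(3 - 5\right) = 3 - 2 = 1$)
$q = 0$ ($q = 0 \left(-1\right) 2 = 0 \cdot 2 = 0$)
$j{\left(U,t \right)} = t + 2 U$
$x{\left(D \right)} = 1 - D$
$\frac{42935}{-27425} + \frac{x{\left(j{\left(q,0 \right)} \right)}}{48963} = \frac{42935}{-27425} + \frac{1 - \left(0 + 2 \cdot 0\right)}{48963} = 42935 \left(- \frac{1}{27425}\right) + \left(1 - \left(0 + 0\right)\right) \frac{1}{48963} = - \frac{8587}{5485} + \left(1 - 0\right) \frac{1}{48963} = - \frac{8587}{5485} + \left(1 + 0\right) \frac{1}{48963} = - \frac{8587}{5485} + 1 \cdot \frac{1}{48963} = - \frac{8587}{5485} + \frac{1}{48963} = - \frac{420439796}{268562055}$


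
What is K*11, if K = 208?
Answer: 2288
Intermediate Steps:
K*11 = 208*11 = 2288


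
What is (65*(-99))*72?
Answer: -463320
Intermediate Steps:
(65*(-99))*72 = -6435*72 = -463320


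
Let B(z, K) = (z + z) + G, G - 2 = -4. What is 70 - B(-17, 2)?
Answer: 106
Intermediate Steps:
G = -2 (G = 2 - 4 = -2)
B(z, K) = -2 + 2*z (B(z, K) = (z + z) - 2 = 2*z - 2 = -2 + 2*z)
70 - B(-17, 2) = 70 - (-2 + 2*(-17)) = 70 - (-2 - 34) = 70 - 1*(-36) = 70 + 36 = 106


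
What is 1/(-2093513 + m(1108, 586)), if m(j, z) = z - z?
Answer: -1/2093513 ≈ -4.7767e-7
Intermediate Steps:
m(j, z) = 0
1/(-2093513 + m(1108, 586)) = 1/(-2093513 + 0) = 1/(-2093513) = -1/2093513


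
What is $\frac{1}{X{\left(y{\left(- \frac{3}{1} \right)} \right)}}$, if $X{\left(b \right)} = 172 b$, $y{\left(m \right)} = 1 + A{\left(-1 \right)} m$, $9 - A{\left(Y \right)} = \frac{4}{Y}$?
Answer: $- \frac{1}{6536} \approx -0.000153$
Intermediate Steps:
$A{\left(Y \right)} = 9 - \frac{4}{Y}$
$y{\left(m \right)} = 1 + 13 m$ ($y{\left(m \right)} = 1 + \left(9 - \frac{4}{-1}\right) m = 1 + \left(9 - -4\right) m = 1 + \left(9 + 4\right) m = 1 + 13 m$)
$\frac{1}{X{\left(y{\left(- \frac{3}{1} \right)} \right)}} = \frac{1}{172 \left(1 + 13 \left(- \frac{3}{1}\right)\right)} = \frac{1}{172 \left(1 + 13 \left(\left(-3\right) 1\right)\right)} = \frac{1}{172 \left(1 + 13 \left(-3\right)\right)} = \frac{1}{172 \left(1 - 39\right)} = \frac{1}{172 \left(-38\right)} = \frac{1}{-6536} = - \frac{1}{6536}$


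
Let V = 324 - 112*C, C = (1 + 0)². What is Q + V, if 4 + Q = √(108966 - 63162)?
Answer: 208 + 2*√11451 ≈ 422.02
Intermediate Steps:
C = 1 (C = 1² = 1)
V = 212 (V = 324 - 112*1 = 324 - 112 = 212)
Q = -4 + 2*√11451 (Q = -4 + √(108966 - 63162) = -4 + √45804 = -4 + 2*√11451 ≈ 210.02)
Q + V = (-4 + 2*√11451) + 212 = 208 + 2*√11451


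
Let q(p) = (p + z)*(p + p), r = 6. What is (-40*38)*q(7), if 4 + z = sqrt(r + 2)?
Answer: -63840 - 42560*sqrt(2) ≈ -1.2403e+5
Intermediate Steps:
z = -4 + 2*sqrt(2) (z = -4 + sqrt(6 + 2) = -4 + sqrt(8) = -4 + 2*sqrt(2) ≈ -1.1716)
q(p) = 2*p*(-4 + p + 2*sqrt(2)) (q(p) = (p + (-4 + 2*sqrt(2)))*(p + p) = (-4 + p + 2*sqrt(2))*(2*p) = 2*p*(-4 + p + 2*sqrt(2)))
(-40*38)*q(7) = (-40*38)*(2*7*(-4 + 7 + 2*sqrt(2))) = -3040*7*(3 + 2*sqrt(2)) = -1520*(42 + 28*sqrt(2)) = -63840 - 42560*sqrt(2)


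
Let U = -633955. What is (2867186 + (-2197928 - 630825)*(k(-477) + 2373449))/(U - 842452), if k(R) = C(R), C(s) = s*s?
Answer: 7357521453248/1476407 ≈ 4.9834e+6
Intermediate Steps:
C(s) = s²
k(R) = R²
(2867186 + (-2197928 - 630825)*(k(-477) + 2373449))/(U - 842452) = (2867186 + (-2197928 - 630825)*((-477)² + 2373449))/(-633955 - 842452) = (2867186 - 2828753*(227529 + 2373449))/(-1476407) = (2867186 - 2828753*2600978)*(-1/1476407) = (2867186 - 7357524320434)*(-1/1476407) = -7357521453248*(-1/1476407) = 7357521453248/1476407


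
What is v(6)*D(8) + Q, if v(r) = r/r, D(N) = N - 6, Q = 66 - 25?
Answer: 43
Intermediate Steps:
Q = 41
D(N) = -6 + N
v(r) = 1
v(6)*D(8) + Q = 1*(-6 + 8) + 41 = 1*2 + 41 = 2 + 41 = 43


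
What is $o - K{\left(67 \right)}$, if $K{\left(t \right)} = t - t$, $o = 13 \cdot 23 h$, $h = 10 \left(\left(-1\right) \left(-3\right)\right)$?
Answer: $8970$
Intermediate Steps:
$h = 30$ ($h = 10 \cdot 3 = 30$)
$o = 8970$ ($o = 13 \cdot 23 \cdot 30 = 299 \cdot 30 = 8970$)
$K{\left(t \right)} = 0$
$o - K{\left(67 \right)} = 8970 - 0 = 8970 + 0 = 8970$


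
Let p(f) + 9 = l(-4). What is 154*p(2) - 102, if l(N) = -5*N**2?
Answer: -13808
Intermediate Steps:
p(f) = -89 (p(f) = -9 - 5*(-4)**2 = -9 - 5*16 = -9 - 80 = -89)
154*p(2) - 102 = 154*(-89) - 102 = -13706 - 102 = -13808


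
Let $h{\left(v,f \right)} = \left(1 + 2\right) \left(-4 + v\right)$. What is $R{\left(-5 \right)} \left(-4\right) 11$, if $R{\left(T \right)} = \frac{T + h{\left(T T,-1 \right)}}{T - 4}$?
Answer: $\frac{2552}{9} \approx 283.56$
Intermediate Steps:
$h{\left(v,f \right)} = -12 + 3 v$ ($h{\left(v,f \right)} = 3 \left(-4 + v\right) = -12 + 3 v$)
$R{\left(T \right)} = \frac{-12 + T + 3 T^{2}}{-4 + T}$ ($R{\left(T \right)} = \frac{T + \left(-12 + 3 T T\right)}{T - 4} = \frac{T + \left(-12 + 3 T^{2}\right)}{-4 + T} = \frac{-12 + T + 3 T^{2}}{-4 + T}$)
$R{\left(-5 \right)} \left(-4\right) 11 = \frac{-12 - 5 + 3 \left(-5\right)^{2}}{-4 - 5} \left(-4\right) 11 = \frac{-12 - 5 + 3 \cdot 25}{-9} \left(-4\right) 11 = - \frac{-12 - 5 + 75}{9} \left(-4\right) 11 = \left(- \frac{1}{9}\right) 58 \left(-4\right) 11 = \left(- \frac{58}{9}\right) \left(-4\right) 11 = \frac{232}{9} \cdot 11 = \frac{2552}{9}$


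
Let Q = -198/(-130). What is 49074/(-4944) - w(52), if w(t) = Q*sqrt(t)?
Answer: -8179/824 - 198*sqrt(13)/65 ≈ -20.909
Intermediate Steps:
Q = 99/65 (Q = -198*(-1/130) = 99/65 ≈ 1.5231)
w(t) = 99*sqrt(t)/65
49074/(-4944) - w(52) = 49074/(-4944) - 99*sqrt(52)/65 = 49074*(-1/4944) - 99*2*sqrt(13)/65 = -8179/824 - 198*sqrt(13)/65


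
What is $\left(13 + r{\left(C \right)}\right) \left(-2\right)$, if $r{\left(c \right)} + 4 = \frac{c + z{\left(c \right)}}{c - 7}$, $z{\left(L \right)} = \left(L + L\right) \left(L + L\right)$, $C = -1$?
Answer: $- \frac{69}{4} \approx -17.25$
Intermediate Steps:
$z{\left(L \right)} = 4 L^{2}$ ($z{\left(L \right)} = 2 L 2 L = 4 L^{2}$)
$r{\left(c \right)} = -4 + \frac{c + 4 c^{2}}{-7 + c}$ ($r{\left(c \right)} = -4 + \frac{c + 4 c^{2}}{c - 7} = -4 + \frac{c + 4 c^{2}}{-7 + c}$)
$\left(13 + r{\left(C \right)}\right) \left(-2\right) = \left(13 + \frac{28 - -3 + 4 \left(-1\right)^{2}}{-7 - 1}\right) \left(-2\right) = \left(13 + \frac{28 + 3 + 4 \cdot 1}{-8}\right) \left(-2\right) = \left(13 - \frac{28 + 3 + 4}{8}\right) \left(-2\right) = \left(13 - \frac{35}{8}\right) \left(-2\right) = \frac{69}{8} \left(-2\right) = - \frac{69}{4}$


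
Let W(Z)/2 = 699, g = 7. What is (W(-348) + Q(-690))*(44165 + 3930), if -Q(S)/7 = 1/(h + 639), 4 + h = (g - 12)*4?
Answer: 8270060297/123 ≈ 6.7236e+7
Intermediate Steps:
W(Z) = 1398 (W(Z) = 2*699 = 1398)
h = -24 (h = -4 + (7 - 12)*4 = -4 - 5*4 = -4 - 20 = -24)
Q(S) = -7/615 (Q(S) = -7/(-24 + 639) = -7/615)
(W(-348) + Q(-690))*(44165 + 3930) = (1398 - 7/615)*(44165 + 3930) = (859763/615)*48095 = 8270060297/123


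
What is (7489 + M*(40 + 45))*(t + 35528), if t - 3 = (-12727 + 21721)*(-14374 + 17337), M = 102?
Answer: 431198923727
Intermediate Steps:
t = 26649225 (t = 3 + (-12727 + 21721)*(-14374 + 17337) = 3 + 8994*2963 = 3 + 26649222 = 26649225)
(7489 + M*(40 + 45))*(t + 35528) = (7489 + 102*(40 + 45))*(26649225 + 35528) = (7489 + 102*85)*26684753 = (7489 + 8670)*26684753 = 16159*26684753 = 431198923727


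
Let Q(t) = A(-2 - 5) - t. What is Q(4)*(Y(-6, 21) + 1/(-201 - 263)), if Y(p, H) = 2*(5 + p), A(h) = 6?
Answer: -929/232 ≈ -4.0043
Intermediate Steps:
Q(t) = 6 - t
Y(p, H) = 10 + 2*p
Q(4)*(Y(-6, 21) + 1/(-201 - 263)) = (6 - 1*4)*((10 + 2*(-6)) + 1/(-201 - 263)) = (6 - 4)*((10 - 12) + 1/(-464)) = 2*(-2 - 1/464) = 2*(-929/464) = -929/232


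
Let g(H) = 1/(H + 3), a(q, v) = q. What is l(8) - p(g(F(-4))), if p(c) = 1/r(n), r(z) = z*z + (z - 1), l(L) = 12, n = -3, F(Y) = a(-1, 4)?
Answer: 59/5 ≈ 11.800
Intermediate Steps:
F(Y) = -1
r(z) = -1 + z + z² (r(z) = z² + (-1 + z) = -1 + z + z²)
g(H) = 1/(3 + H)
p(c) = ⅕ (p(c) = 1/(-1 - 3 + (-3)²) = 1/(-1 - 3 + 9) = 1/5 = ⅕)
l(8) - p(g(F(-4))) = 12 - 1*⅕ = 12 - ⅕ = 59/5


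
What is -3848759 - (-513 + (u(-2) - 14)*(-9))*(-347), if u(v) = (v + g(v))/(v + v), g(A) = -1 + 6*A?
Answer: -15979037/4 ≈ -3.9948e+6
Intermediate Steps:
u(v) = (-1 + 7*v)/(2*v) (u(v) = (v + (-1 + 6*v))/(v + v) = (-1 + 7*v)/((2*v)) = (-1 + 7*v)*(1/(2*v)) = (-1 + 7*v)/(2*v))
-3848759 - (-513 + (u(-2) - 14)*(-9))*(-347) = -3848759 - (-513 + ((½)*(-1 + 7*(-2))/(-2) - 14)*(-9))*(-347) = -3848759 - (-513 + ((½)*(-½)*(-1 - 14) - 14)*(-9))*(-347) = -3848759 - (-513 + ((½)*(-½)*(-15) - 14)*(-9))*(-347) = -3848759 - (-513 + (15/4 - 14)*(-9))*(-347) = -3848759 - (-513 - 41/4*(-9))*(-347) = -3848759 - (-513 + 369/4)*(-347) = -3848759 - (-1683)*(-347)/4 = -3848759 - 1*584001/4 = -3848759 - 584001/4 = -15979037/4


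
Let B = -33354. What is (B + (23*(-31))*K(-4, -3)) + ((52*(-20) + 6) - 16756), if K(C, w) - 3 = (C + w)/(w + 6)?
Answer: -154858/3 ≈ -51619.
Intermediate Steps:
K(C, w) = 3 + (C + w)/(6 + w) (K(C, w) = 3 + (C + w)/(w + 6) = 3 + (C + w)/(6 + w))
(B + (23*(-31))*K(-4, -3)) + ((52*(-20) + 6) - 16756) = (-33354 + (23*(-31))*((18 - 4 + 4*(-3))/(6 - 3))) + ((52*(-20) + 6) - 16756) = (-33354 - 713*(18 - 4 - 12)/3) + ((-1040 + 6) - 16756) = (-33354 - 713*2/3) + (-1034 - 16756) = (-33354 - 713*⅔) - 17790 = (-33354 - 1426/3) - 17790 = -101488/3 - 17790 = -154858/3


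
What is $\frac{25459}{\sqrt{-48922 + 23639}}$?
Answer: $- \frac{25459 i \sqrt{25283}}{25283} \approx - 160.11 i$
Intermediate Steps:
$\frac{25459}{\sqrt{-48922 + 23639}} = \frac{25459}{\sqrt{-25283}} = \frac{25459}{i \sqrt{25283}} = 25459 \left(- \frac{i \sqrt{25283}}{25283}\right) = - \frac{25459 i \sqrt{25283}}{25283}$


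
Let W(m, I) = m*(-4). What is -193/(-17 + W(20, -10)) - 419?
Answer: -40450/97 ≈ -417.01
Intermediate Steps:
W(m, I) = -4*m
-193/(-17 + W(20, -10)) - 419 = -193/(-17 - 4*20) - 419 = -193/(-17 - 80) - 419 = -193/(-97) - 419 = -1/97*(-193) - 419 = 193/97 - 419 = -40450/97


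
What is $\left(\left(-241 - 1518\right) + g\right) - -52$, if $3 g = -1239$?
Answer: $-2120$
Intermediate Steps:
$g = -413$ ($g = \frac{1}{3} \left(-1239\right) = -413$)
$\left(\left(-241 - 1518\right) + g\right) - -52 = \left(\left(-241 - 1518\right) - 413\right) - -52 = \left(\left(-241 - 1518\right) - 413\right) + \left(-23 + 75\right) = \left(-1759 - 413\right) + 52 = -2172 + 52 = -2120$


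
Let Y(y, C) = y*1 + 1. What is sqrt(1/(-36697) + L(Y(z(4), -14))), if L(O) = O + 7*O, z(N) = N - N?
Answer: 5*sqrt(430932871)/36697 ≈ 2.8284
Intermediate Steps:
z(N) = 0
Y(y, C) = 1 + y (Y(y, C) = y + 1 = 1 + y)
L(O) = 8*O
sqrt(1/(-36697) + L(Y(z(4), -14))) = sqrt(1/(-36697) + 8*(1 + 0)) = sqrt(-1/36697 + 8*1) = sqrt(-1/36697 + 8) = sqrt(293575/36697) = 5*sqrt(430932871)/36697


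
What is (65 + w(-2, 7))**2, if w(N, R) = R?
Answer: 5184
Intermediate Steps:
(65 + w(-2, 7))**2 = (65 + 7)**2 = 72**2 = 5184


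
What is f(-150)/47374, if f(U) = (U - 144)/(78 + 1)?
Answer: -147/1871273 ≈ -7.8556e-5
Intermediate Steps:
f(U) = -144/79 + U/79 (f(U) = (-144 + U)/79 = (-144 + U)*(1/79) = -144/79 + U/79)
f(-150)/47374 = (-144/79 + (1/79)*(-150))/47374 = (-144/79 - 150/79)*(1/47374) = -294/79*1/47374 = -147/1871273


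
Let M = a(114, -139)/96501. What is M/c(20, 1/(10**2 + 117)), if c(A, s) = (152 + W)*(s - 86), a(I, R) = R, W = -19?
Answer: 4309/34215298059 ≈ 1.2594e-7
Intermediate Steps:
M = -139/96501 ≈ -0.0014404
c(A, s) = -11438 + 133*s (c(A, s) = (152 - 19)*(s - 86) = 133*(-86 + s) = -11438 + 133*s)
M/c(20, 1/(10**2 + 117)) = -139/(96501*(-11438 + 133/(10**2 + 117))) = -139/(96501*(-11438 + 133/(100 + 117))) = -139/(96501*(-11438 + 133/217)) = -139/(96501*(-11438 + 133*(1/217))) = -139/(96501*(-11438 + 19/31)) = -139/(96501*(-354559/31)) = -139/96501*(-31/354559) = 4309/34215298059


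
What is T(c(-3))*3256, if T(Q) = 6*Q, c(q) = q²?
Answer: 175824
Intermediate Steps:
T(c(-3))*3256 = (6*(-3)²)*3256 = (6*9)*3256 = 54*3256 = 175824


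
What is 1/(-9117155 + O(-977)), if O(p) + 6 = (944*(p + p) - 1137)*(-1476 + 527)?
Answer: 1/1742464476 ≈ 5.7390e-10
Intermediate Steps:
O(p) = 1079007 - 1791712*p (O(p) = -6 + (944*(p + p) - 1137)*(-1476 + 527) = -6 + (944*(2*p) - 1137)*(-949) = -6 + (1888*p - 1137)*(-949) = -6 + (-1137 + 1888*p)*(-949) = -6 + (1079013 - 1791712*p) = 1079007 - 1791712*p)
1/(-9117155 + O(-977)) = 1/(-9117155 + (1079007 - 1791712*(-977))) = 1/(-9117155 + (1079007 + 1750502624)) = 1/(-9117155 + 1751581631) = 1/1742464476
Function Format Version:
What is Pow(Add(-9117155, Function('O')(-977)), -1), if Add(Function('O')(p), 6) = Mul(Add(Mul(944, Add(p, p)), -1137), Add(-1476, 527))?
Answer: Rational(1, 1742464476) ≈ 5.7390e-10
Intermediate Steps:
Function('O')(p) = Add(1079007, Mul(-1791712, p)) (Function('O')(p) = Add(-6, Mul(Add(Mul(944, Add(p, p)), -1137), Add(-1476, 527))) = Add(-6, Mul(Add(Mul(944, Mul(2, p)), -1137), -949)) = Add(-6, Mul(Add(Mul(1888, p), -1137), -949)) = Add(-6, Mul(Add(-1137, Mul(1888, p)), -949)) = Add(-6, Add(1079013, Mul(-1791712, p))) = Add(1079007, Mul(-1791712, p)))
Pow(Add(-9117155, Function('O')(-977)), -1) = Pow(Add(-9117155, Add(1079007, Mul(-1791712, -977))), -1) = Pow(Add(-9117155, Add(1079007, 1750502624)), -1) = Pow(Add(-9117155, 1751581631), -1) = Pow(1742464476, -1) = Rational(1, 1742464476)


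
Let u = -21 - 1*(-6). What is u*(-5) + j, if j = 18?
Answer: 93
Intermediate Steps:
u = -15 (u = -21 + 6 = -15)
u*(-5) + j = -15*(-5) + 18 = 75 + 18 = 93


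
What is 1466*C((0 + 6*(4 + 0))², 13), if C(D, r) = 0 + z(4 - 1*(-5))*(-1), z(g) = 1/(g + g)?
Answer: -733/9 ≈ -81.444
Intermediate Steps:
z(g) = 1/(2*g)
C(D, r) = -1/18 (C(D, r) = 0 + (1/(2*(4 - 1*(-5))))*(-1) = 0 + (1/(2*(4 + 5)))*(-1) = 0 + ((½)/9)*(-1) = 0 + ((½)*(⅑))*(-1) = 0 + (1/18)*(-1) = 0 - 1/18 = -1/18)
1466*C((0 + 6*(4 + 0))², 13) = 1466*(-1/18) = -733/9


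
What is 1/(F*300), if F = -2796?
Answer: -1/838800 ≈ -1.1922e-6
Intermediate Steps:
1/(F*300) = 1/(-2796*300) = 1/(-838800) = -1/838800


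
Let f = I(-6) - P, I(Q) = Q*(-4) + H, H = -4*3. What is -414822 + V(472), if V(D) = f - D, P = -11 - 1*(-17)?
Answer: -415288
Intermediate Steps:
H = -12
P = 6 (P = -11 + 17 = 6)
I(Q) = -12 - 4*Q (I(Q) = Q*(-4) - 12 = -4*Q - 12 = -12 - 4*Q)
f = 6 (f = (-12 - 4*(-6)) - 1*6 = (-12 + 24) - 6 = 12 - 6 = 6)
V(D) = 6 - D
-414822 + V(472) = -414822 + (6 - 1*472) = -414822 + (6 - 472) = -414822 - 466 = -415288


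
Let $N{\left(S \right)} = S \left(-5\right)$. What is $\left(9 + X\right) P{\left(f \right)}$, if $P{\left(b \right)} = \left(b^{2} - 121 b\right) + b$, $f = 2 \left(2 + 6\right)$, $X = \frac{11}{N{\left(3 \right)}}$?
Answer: $- \frac{206336}{15} \approx -13756.0$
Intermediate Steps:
$N{\left(S \right)} = - 5 S$
$X = - \frac{11}{15}$ ($X = \frac{11}{\left(-5\right) 3} = \frac{11}{-15} = 11 \left(- \frac{1}{15}\right) = - \frac{11}{15} \approx -0.73333$)
$f = 16$ ($f = 2 \cdot 8 = 16$)
$P{\left(b \right)} = b^{2} - 120 b$
$\left(9 + X\right) P{\left(f \right)} = \left(9 - \frac{11}{15}\right) 16 \left(-120 + 16\right) = \frac{124 \cdot 16 \left(-104\right)}{15} = \frac{124}{15} \left(-1664\right) = - \frac{206336}{15}$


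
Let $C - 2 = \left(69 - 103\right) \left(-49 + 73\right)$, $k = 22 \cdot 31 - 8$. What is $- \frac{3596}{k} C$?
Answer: $\frac{1463572}{337} \approx 4342.9$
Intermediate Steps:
$k = 674$ ($k = 682 - 8 = 674$)
$C = -814$ ($C = 2 + \left(69 - 103\right) \left(-49 + 73\right) = 2 - 816 = -814$)
$- \frac{3596}{k} C = - \frac{3596}{674} \left(-814\right) = \left(-3596\right) \frac{1}{674} \left(-814\right) = \left(- \frac{1798}{337}\right) \left(-814\right) = \frac{1463572}{337}$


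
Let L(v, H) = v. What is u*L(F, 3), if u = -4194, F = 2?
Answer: -8388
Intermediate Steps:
u*L(F, 3) = -4194*2 = -8388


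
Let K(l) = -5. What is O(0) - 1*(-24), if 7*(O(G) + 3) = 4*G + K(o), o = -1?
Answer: 142/7 ≈ 20.286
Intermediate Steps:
O(G) = -26/7 + 4*G/7 (O(G) = -3 + (4*G - 5)/7 = -3 + (-5 + 4*G)/7 = -3 + (-5/7 + 4*G/7) = -26/7 + 4*G/7)
O(0) - 1*(-24) = (-26/7 + (4/7)*0) - 1*(-24) = (-26/7 + 0) + 24 = -26/7 + 24 = 142/7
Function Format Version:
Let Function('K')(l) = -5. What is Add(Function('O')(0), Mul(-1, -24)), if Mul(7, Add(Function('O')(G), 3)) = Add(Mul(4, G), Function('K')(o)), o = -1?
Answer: Rational(142, 7) ≈ 20.286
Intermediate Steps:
Function('O')(G) = Add(Rational(-26, 7), Mul(Rational(4, 7), G)) (Function('O')(G) = Add(-3, Mul(Rational(1, 7), Add(Mul(4, G), -5))) = Add(-3, Mul(Rational(1, 7), Add(-5, Mul(4, G)))) = Add(-3, Add(Rational(-5, 7), Mul(Rational(4, 7), G))) = Add(Rational(-26, 7), Mul(Rational(4, 7), G)))
Add(Function('O')(0), Mul(-1, -24)) = Add(Add(Rational(-26, 7), Mul(Rational(4, 7), 0)), Mul(-1, -24)) = Add(Add(Rational(-26, 7), 0), 24) = Add(Rational(-26, 7), 24) = Rational(142, 7)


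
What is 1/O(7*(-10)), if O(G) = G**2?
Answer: 1/4900 ≈ 0.00020408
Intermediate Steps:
1/O(7*(-10)) = 1/((7*(-10))**2) = 1/((-70)**2) = 1/4900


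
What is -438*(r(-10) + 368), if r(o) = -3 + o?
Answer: -155490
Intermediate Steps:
-438*(r(-10) + 368) = -438*((-3 - 10) + 368) = -438*(-13 + 368) = -438*355 = -155490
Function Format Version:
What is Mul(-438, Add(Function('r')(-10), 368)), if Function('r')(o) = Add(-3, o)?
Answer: -155490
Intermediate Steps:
Mul(-438, Add(Function('r')(-10), 368)) = Mul(-438, Add(Add(-3, -10), 368)) = Mul(-438, Add(-13, 368)) = Mul(-438, 355) = -155490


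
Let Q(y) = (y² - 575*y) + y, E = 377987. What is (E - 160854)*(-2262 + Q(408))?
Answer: -15197138670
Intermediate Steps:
Q(y) = y² - 574*y
(E - 160854)*(-2262 + Q(408)) = (377987 - 160854)*(-2262 + 408*(-574 + 408)) = 217133*(-2262 + 408*(-166)) = 217133*(-2262 - 67728) = 217133*(-69990) = -15197138670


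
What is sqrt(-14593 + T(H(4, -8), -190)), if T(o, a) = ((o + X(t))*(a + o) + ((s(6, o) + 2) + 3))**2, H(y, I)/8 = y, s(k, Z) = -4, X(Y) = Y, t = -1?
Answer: 8*sqrt(374469) ≈ 4895.5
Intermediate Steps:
H(y, I) = 8*y
T(o, a) = (1 + (-1 + o)*(a + o))**2 (T(o, a) = ((o - 1)*(a + o) + ((-4 + 2) + 3))**2 = ((-1 + o)*(a + o) + (-2 + 3))**2 = ((-1 + o)*(a + o) + 1)**2 = (1 + (-1 + o)*(a + o))**2)
sqrt(-14593 + T(H(4, -8), -190)) = sqrt(-14593 + (1 + (8*4)**2 - 1*(-190) - 8*4 - 1520*4)**2) = sqrt(-14593 + (1 + 32**2 + 190 - 1*32 - 190*32)**2) = sqrt(-14593 + (1 + 1024 + 190 - 32 - 6080)**2) = sqrt(-14593 + (-4897)**2) = sqrt(-14593 + 23980609) = sqrt(23966016) = 8*sqrt(374469)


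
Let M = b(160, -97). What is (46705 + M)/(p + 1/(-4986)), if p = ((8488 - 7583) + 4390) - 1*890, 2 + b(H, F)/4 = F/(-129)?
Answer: 10012388262/944423147 ≈ 10.602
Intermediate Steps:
b(H, F) = -8 - 4*F/129 (b(H, F) = -8 + 4*(F/(-129)) = -8 + 4*(F*(-1/129)) = -8 + 4*(-F/129) = -8 - 4*F/129)
M = -644/129 (M = -8 - 4/129*(-97) = -8 + 388/129 = -644/129 ≈ -4.9922)
p = 4405 (p = (905 + 4390) - 890 = 5295 - 890 = 4405)
(46705 + M)/(p + 1/(-4986)) = (46705 - 644/129)/(4405 + 1/(-4986)) = 6024301/(129*(4405 - 1/4986)) = 6024301/(129*(21963329/4986)) = (6024301/129)*(4986/21963329) = 10012388262/944423147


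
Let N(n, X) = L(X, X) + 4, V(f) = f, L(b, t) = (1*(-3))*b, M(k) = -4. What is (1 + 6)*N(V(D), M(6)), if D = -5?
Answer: 112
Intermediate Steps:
L(b, t) = -3*b
N(n, X) = 4 - 3*X (N(n, X) = -3*X + 4 = 4 - 3*X)
(1 + 6)*N(V(D), M(6)) = (1 + 6)*(4 - 3*(-4)) = 7*(4 + 12) = 7*16 = 112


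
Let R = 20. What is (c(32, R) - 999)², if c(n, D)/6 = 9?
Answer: 893025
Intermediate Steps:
c(n, D) = 54 (c(n, D) = 6*9 = 54)
(c(32, R) - 999)² = (54 - 999)² = (-945)² = 893025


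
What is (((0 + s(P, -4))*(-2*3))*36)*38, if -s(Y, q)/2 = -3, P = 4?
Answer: -49248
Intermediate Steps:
s(Y, q) = 6 (s(Y, q) = -2*(-3) = 6)
(((0 + s(P, -4))*(-2*3))*36)*38 = (((0 + 6)*(-2*3))*36)*38 = ((6*(-6))*36)*38 = -36*36*38 = -1296*38 = -49248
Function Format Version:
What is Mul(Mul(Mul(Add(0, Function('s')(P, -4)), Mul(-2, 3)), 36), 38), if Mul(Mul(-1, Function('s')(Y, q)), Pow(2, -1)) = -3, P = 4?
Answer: -49248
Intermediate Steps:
Function('s')(Y, q) = 6 (Function('s')(Y, q) = Mul(-2, -3) = 6)
Mul(Mul(Mul(Add(0, Function('s')(P, -4)), Mul(-2, 3)), 36), 38) = Mul(Mul(Mul(Add(0, 6), Mul(-2, 3)), 36), 38) = Mul(Mul(Mul(6, -6), 36), 38) = Mul(Mul(-36, 36), 38) = Mul(-1296, 38) = -49248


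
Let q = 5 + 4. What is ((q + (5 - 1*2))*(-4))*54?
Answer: -2592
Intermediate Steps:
q = 9
((q + (5 - 1*2))*(-4))*54 = ((9 + (5 - 1*2))*(-4))*54 = ((9 + (5 - 2))*(-4))*54 = ((9 + 3)*(-4))*54 = (12*(-4))*54 = -48*54 = -2592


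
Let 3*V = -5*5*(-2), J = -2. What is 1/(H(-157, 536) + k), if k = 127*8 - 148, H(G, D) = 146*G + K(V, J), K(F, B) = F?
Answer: -3/66112 ≈ -4.5378e-5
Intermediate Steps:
V = 50/3 (V = (-5*5*(-2))/3 = (-25*(-2))/3 = (1/3)*50 = 50/3 ≈ 16.667)
H(G, D) = 50/3 + 146*G (H(G, D) = 146*G + 50/3 = 50/3 + 146*G)
k = 868 (k = 1016 - 148 = 868)
1/(H(-157, 536) + k) = 1/((50/3 + 146*(-157)) + 868) = 1/((50/3 - 22922) + 868) = 1/(-68716/3 + 868) = 1/(-66112/3) = -3/66112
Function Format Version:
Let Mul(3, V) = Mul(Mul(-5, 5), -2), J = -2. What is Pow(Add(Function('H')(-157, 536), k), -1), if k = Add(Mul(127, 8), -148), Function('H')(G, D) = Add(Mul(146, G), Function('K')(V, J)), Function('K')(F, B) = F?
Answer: Rational(-3, 66112) ≈ -4.5378e-5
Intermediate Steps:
V = Rational(50, 3) (V = Mul(Rational(1, 3), Mul(Mul(-5, 5), -2)) = Mul(Rational(1, 3), Mul(-25, -2)) = Mul(Rational(1, 3), 50) = Rational(50, 3) ≈ 16.667)
Function('H')(G, D) = Add(Rational(50, 3), Mul(146, G)) (Function('H')(G, D) = Add(Mul(146, G), Rational(50, 3)) = Add(Rational(50, 3), Mul(146, G)))
k = 868 (k = Add(1016, -148) = 868)
Pow(Add(Function('H')(-157, 536), k), -1) = Pow(Add(Add(Rational(50, 3), Mul(146, -157)), 868), -1) = Pow(Add(Add(Rational(50, 3), -22922), 868), -1) = Pow(Add(Rational(-68716, 3), 868), -1) = Pow(Rational(-66112, 3), -1) = Rational(-3, 66112)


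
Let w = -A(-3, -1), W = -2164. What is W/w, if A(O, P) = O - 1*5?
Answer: -541/2 ≈ -270.50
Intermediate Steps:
A(O, P) = -5 + O (A(O, P) = O - 5 = -5 + O)
w = 8 (w = -(-5 - 3) = -1*(-8) = 8)
W/w = -2164/8 = -2164*⅛ = -541/2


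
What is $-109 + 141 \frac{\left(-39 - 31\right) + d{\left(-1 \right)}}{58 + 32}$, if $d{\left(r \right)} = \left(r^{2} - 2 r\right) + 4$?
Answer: $- \frac{2077}{10} \approx -207.7$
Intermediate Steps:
$d{\left(r \right)} = 4 + r^{2} - 2 r$
$-109 + 141 \frac{\left(-39 - 31\right) + d{\left(-1 \right)}}{58 + 32} = -109 + 141 \frac{\left(-39 - 31\right) + \left(4 + \left(-1\right)^{2} - -2\right)}{58 + 32} = -109 + 141 \frac{\left(-39 - 31\right) + \left(4 + 1 + 2\right)}{90} = -109 + 141 \left(-70 + 7\right) \frac{1}{90} = -109 + 141 \left(\left(-63\right) \frac{1}{90}\right) = -109 + 141 \left(- \frac{7}{10}\right) = -109 - \frac{987}{10} = - \frac{2077}{10}$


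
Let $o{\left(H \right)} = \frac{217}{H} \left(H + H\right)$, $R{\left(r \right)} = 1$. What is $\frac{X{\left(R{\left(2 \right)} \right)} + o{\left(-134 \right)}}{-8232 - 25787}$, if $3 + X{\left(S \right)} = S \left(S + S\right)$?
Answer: $- \frac{433}{34019} \approx -0.012728$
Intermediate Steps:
$X{\left(S \right)} = -3 + 2 S^{2}$ ($X{\left(S \right)} = -3 + S \left(S + S\right) = -3 + S 2 S = -3 + 2 S^{2}$)
$o{\left(H \right)} = 434$ ($o{\left(H \right)} = \frac{217}{H} 2 H = 434$)
$\frac{X{\left(R{\left(2 \right)} \right)} + o{\left(-134 \right)}}{-8232 - 25787} = \frac{\left(-3 + 2 \cdot 1^{2}\right) + 434}{-8232 - 25787} = \frac{\left(-3 + 2 \cdot 1\right) + 434}{-34019} = \left(\left(-3 + 2\right) + 434\right) \left(- \frac{1}{34019}\right) = \left(-1 + 434\right) \left(- \frac{1}{34019}\right) = 433 \left(- \frac{1}{34019}\right) = - \frac{433}{34019}$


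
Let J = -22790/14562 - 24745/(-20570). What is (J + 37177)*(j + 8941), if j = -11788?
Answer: -1056797172547493/9984678 ≈ -1.0584e+8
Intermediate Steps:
J = -10845361/29954034 (J = -22790*1/14562 - 24745*(-1/20570) = -11395/7281 + 4949/4114 = -10845361/29954034 ≈ -0.36207)
(J + 37177)*(j + 8941) = (-10845361/29954034 + 37177)*(-11788 + 8941) = (1113590276657/29954034)*(-2847) = -1056797172547493/9984678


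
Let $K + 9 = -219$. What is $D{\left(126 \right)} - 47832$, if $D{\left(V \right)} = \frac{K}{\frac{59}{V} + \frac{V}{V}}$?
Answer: $- \frac{8877648}{185} \approx -47987.0$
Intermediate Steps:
$K = -228$ ($K = -9 - 219 = -228$)
$D{\left(V \right)} = - \frac{228}{1 + \frac{59}{V}}$ ($D{\left(V \right)} = - \frac{228}{\frac{59}{V} + \frac{V}{V}} = - \frac{228}{\frac{59}{V} + 1} = - \frac{228}{1 + \frac{59}{V}}$)
$D{\left(126 \right)} - 47832 = \left(-228\right) 126 \frac{1}{59 + 126} - 47832 = \left(-228\right) 126 \cdot \frac{1}{185} - 47832 = - \frac{28728}{185} - 47832 = - \frac{8877648}{185}$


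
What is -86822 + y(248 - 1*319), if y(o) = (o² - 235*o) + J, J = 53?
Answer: -65043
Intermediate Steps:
y(o) = 53 + o² - 235*o (y(o) = (o² - 235*o) + 53 = 53 + o² - 235*o)
-86822 + y(248 - 1*319) = -86822 + (53 + (248 - 1*319)² - 235*(248 - 1*319)) = -86822 + (53 + (248 - 319)² - 235*(248 - 319)) = -86822 + (53 + (-71)² - 235*(-71)) = -86822 + (53 + 5041 + 16685) = -86822 + 21779 = -65043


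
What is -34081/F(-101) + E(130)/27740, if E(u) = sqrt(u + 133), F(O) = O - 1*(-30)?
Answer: 34081/71 + sqrt(263)/27740 ≈ 480.01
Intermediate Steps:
F(O) = 30 + O (F(O) = O + 30 = 30 + O)
E(u) = sqrt(133 + u)
-34081/F(-101) + E(130)/27740 = -34081/(30 - 101) + sqrt(133 + 130)/27740 = -34081/(-71) + sqrt(263)*(1/27740) = -34081*(-1/71) + sqrt(263)/27740 = 34081/71 + sqrt(263)/27740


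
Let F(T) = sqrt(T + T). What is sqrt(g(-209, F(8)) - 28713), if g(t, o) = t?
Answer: I*sqrt(28922) ≈ 170.06*I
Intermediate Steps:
F(T) = sqrt(2)*sqrt(T) (F(T) = sqrt(2*T) = sqrt(2)*sqrt(T))
sqrt(g(-209, F(8)) - 28713) = sqrt(-209 - 28713) = sqrt(-28922) = I*sqrt(28922)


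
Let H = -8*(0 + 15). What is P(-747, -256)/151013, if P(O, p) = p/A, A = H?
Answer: 32/2265195 ≈ 1.4127e-5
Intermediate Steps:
H = -120 (H = -8*15 = -120)
A = -120
P(O, p) = -p/120 (P(O, p) = p/(-120) = p*(-1/120) = -p/120)
P(-747, -256)/151013 = -1/120*(-256)/151013 = (32/15)*(1/151013) = 32/2265195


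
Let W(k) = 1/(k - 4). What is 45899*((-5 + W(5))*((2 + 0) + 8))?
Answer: -1835960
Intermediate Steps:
W(k) = 1/(-4 + k)
45899*((-5 + W(5))*((2 + 0) + 8)) = 45899*((-5 + 1/(-4 + 5))*((2 + 0) + 8)) = 45899*((-5 + 1/1)*(2 + 8)) = 45899*((-5 + 1)*10) = 45899*(-4*10) = 45899*(-40) = -1835960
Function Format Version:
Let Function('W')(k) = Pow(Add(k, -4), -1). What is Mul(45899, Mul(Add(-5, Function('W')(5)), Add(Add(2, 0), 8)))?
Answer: -1835960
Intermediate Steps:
Function('W')(k) = Pow(Add(-4, k), -1)
Mul(45899, Mul(Add(-5, Function('W')(5)), Add(Add(2, 0), 8))) = Mul(45899, Mul(Add(-5, Pow(Add(-4, 5), -1)), Add(Add(2, 0), 8))) = Mul(45899, Mul(Add(-5, Pow(1, -1)), Add(2, 8))) = Mul(45899, Mul(Add(-5, 1), 10)) = Mul(45899, Mul(-4, 10)) = Mul(45899, -40) = -1835960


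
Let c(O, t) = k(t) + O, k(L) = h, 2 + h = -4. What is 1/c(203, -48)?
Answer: 1/197 ≈ 0.0050761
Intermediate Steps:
h = -6 (h = -2 - 4 = -6)
k(L) = -6
c(O, t) = -6 + O
1/c(203, -48) = 1/(-6 + 203) = 1/197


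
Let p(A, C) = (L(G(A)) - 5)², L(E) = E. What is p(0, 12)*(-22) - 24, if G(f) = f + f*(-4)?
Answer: -574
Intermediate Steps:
G(f) = -3*f (G(f) = f - 4*f = -3*f)
p(A, C) = (-5 - 3*A)² (p(A, C) = (-3*A - 5)² = (-5 - 3*A)²)
p(0, 12)*(-22) - 24 = (5 + 3*0)²*(-22) - 24 = (5 + 0)²*(-22) - 24 = 5²*(-22) - 24 = 25*(-22) - 24 = -550 - 24 = -574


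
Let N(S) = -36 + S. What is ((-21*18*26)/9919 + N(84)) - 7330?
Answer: -793846/109 ≈ -7283.0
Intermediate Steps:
((-21*18*26)/9919 + N(84)) - 7330 = ((-21*18*26)/9919 + (-36 + 84)) - 7330 = (-378*26*(1/9919) + 48) - 7330 = (-9828*1/9919 + 48) - 7330 = (-108/109 + 48) - 7330 = 5124/109 - 7330 = -793846/109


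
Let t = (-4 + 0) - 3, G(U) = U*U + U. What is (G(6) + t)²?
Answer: 1225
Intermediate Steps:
G(U) = U + U² (G(U) = U² + U = U + U²)
t = -7 (t = -4 - 3 = -7)
(G(6) + t)² = (6*(1 + 6) - 7)² = (6*7 - 7)² = (42 - 7)² = 35² = 1225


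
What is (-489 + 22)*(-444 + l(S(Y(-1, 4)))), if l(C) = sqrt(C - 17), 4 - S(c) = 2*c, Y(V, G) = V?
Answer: 207348 - 467*I*sqrt(11) ≈ 2.0735e+5 - 1548.9*I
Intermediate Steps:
S(c) = 4 - 2*c
l(C) = sqrt(-17 + C)
(-489 + 22)*(-444 + l(S(Y(-1, 4)))) = (-489 + 22)*(-444 + sqrt(-17 + (4 - 2*(-1)))) = -467*(-444 + sqrt(-17 + (4 + 2))) = -467*(-444 + sqrt(-17 + 6)) = -467*(-444 + sqrt(-11)) = -467*(-444 + I*sqrt(11)) = 207348 - 467*I*sqrt(11)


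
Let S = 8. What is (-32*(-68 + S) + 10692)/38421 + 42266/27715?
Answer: 657814522/354946005 ≈ 1.8533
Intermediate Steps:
(-32*(-68 + S) + 10692)/38421 + 42266/27715 = (-32*(-68 + 8) + 10692)/38421 + 42266/27715 = (-32*(-60) + 10692)*(1/38421) + 42266*(1/27715) = (1920 + 10692)*(1/38421) + 42266/27715 = 12612*(1/38421) + 42266/27715 = 4204/12807 + 42266/27715 = 657814522/354946005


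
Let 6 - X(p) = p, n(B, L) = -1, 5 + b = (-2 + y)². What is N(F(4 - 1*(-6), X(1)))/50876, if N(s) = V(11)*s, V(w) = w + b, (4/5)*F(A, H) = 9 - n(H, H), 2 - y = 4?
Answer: 275/50876 ≈ 0.0054053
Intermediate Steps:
y = -2 (y = 2 - 1*4 = 2 - 4 = -2)
b = 11 (b = -5 + (-2 - 2)² = -5 + (-4)² = -5 + 16 = 11)
X(p) = 6 - p
F(A, H) = 25/2 (F(A, H) = 5*(9 - 1*(-1))/4 = 5*(9 + 1)/4 = (5/4)*10 = 25/2)
V(w) = 11 + w (V(w) = w + 11 = 11 + w)
N(s) = 22*s (N(s) = (11 + 11)*s = 22*s)
N(F(4 - 1*(-6), X(1)))/50876 = (22*(25/2))/50876 = 275*(1/50876) = 275/50876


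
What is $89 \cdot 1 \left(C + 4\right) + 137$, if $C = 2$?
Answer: $671$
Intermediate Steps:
$89 \cdot 1 \left(C + 4\right) + 137 = 89 \cdot 1 \left(2 + 4\right) + 137 = 89 \cdot 1 \cdot 6 + 137 = 89 \cdot 6 + 137 = 534 + 137 = 671$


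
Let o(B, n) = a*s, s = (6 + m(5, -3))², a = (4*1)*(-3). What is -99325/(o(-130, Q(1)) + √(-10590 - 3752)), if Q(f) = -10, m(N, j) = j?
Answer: 5363550/13003 + 99325*I*√14342/26006 ≈ 412.49 + 457.39*I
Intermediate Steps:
a = -12 (a = 4*(-3) = -12)
s = 9 (s = (6 - 3)² = 3² = 9)
o(B, n) = -108 (o(B, n) = -12*9 = -108)
-99325/(o(-130, Q(1)) + √(-10590 - 3752)) = -99325/(-108 + √(-10590 - 3752)) = -99325/(-108 + √(-14342)) = -99325/(-108 + I*√14342)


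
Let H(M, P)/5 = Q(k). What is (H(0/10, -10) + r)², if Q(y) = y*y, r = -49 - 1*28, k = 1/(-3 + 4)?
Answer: 5184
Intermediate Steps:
k = 1 (k = 1/1 = 1)
r = -77 (r = -49 - 28 = -77)
Q(y) = y²
H(M, P) = 5 (H(M, P) = 5*1² = 5*1 = 5)
(H(0/10, -10) + r)² = (5 - 77)² = (-72)² = 5184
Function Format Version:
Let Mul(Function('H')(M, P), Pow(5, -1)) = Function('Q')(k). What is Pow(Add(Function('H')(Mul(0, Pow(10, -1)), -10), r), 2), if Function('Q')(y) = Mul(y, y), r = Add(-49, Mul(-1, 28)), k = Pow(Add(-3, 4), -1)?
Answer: 5184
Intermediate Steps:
k = 1 (k = Pow(1, -1) = 1)
r = -77 (r = Add(-49, -28) = -77)
Function('Q')(y) = Pow(y, 2)
Function('H')(M, P) = 5 (Function('H')(M, P) = Mul(5, Pow(1, 2)) = Mul(5, 1) = 5)
Pow(Add(Function('H')(Mul(0, Pow(10, -1)), -10), r), 2) = Pow(Add(5, -77), 2) = Pow(-72, 2) = 5184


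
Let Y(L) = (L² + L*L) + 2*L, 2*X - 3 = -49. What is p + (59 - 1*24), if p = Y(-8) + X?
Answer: 124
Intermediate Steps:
X = -23 (X = 3/2 + (½)*(-49) = 3/2 - 49/2 = -23)
Y(L) = 2*L + 2*L² (Y(L) = (L² + L²) + 2*L = 2*L² + 2*L = 2*L + 2*L²)
p = 89 (p = 2*(-8)*(1 - 8) - 23 = 2*(-8)*(-7) - 23 = 112 - 23 = 89)
p + (59 - 1*24) = 89 + (59 - 1*24) = 89 + (59 - 24) = 89 + 35 = 124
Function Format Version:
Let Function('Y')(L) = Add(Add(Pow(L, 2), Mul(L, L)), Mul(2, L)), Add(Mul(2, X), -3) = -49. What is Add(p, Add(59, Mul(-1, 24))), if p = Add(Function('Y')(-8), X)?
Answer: 124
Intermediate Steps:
X = -23 (X = Add(Rational(3, 2), Mul(Rational(1, 2), -49)) = Add(Rational(3, 2), Rational(-49, 2)) = -23)
Function('Y')(L) = Add(Mul(2, L), Mul(2, Pow(L, 2))) (Function('Y')(L) = Add(Add(Pow(L, 2), Pow(L, 2)), Mul(2, L)) = Add(Mul(2, Pow(L, 2)), Mul(2, L)) = Add(Mul(2, L), Mul(2, Pow(L, 2))))
p = 89 (p = Add(Mul(2, -8, Add(1, -8)), -23) = Add(Mul(2, -8, -7), -23) = Add(112, -23) = 89)
Add(p, Add(59, Mul(-1, 24))) = Add(89, Add(59, Mul(-1, 24))) = Add(89, Add(59, -24)) = Add(89, 35) = 124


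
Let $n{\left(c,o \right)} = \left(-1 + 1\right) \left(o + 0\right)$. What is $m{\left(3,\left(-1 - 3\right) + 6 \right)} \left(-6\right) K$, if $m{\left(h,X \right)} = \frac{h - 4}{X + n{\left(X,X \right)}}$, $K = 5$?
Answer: $15$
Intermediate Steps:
$n{\left(c,o \right)} = 0$ ($n{\left(c,o \right)} = 0 o = 0$)
$m{\left(h,X \right)} = \frac{-4 + h}{X}$ ($m{\left(h,X \right)} = \frac{h - 4}{X + 0} = \frac{-4 + h}{X}$)
$m{\left(3,\left(-1 - 3\right) + 6 \right)} \left(-6\right) K = \frac{-4 + 3}{\left(-1 - 3\right) + 6} \left(-6\right) 5 = \frac{1}{-4 + 6} \left(-1\right) \left(-6\right) 5 = \frac{1}{2} \left(-1\right) \left(-6\right) 5 = \left(- \frac{1}{2}\right) \left(-6\right) 5 = 3 \cdot 5 = 15$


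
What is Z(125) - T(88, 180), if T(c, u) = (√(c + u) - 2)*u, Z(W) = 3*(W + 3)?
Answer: 744 - 360*√67 ≈ -2202.7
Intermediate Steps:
Z(W) = 9 + 3*W (Z(W) = 3*(3 + W) = 9 + 3*W)
T(c, u) = u*(-2 + √(c + u)) (T(c, u) = (-2 + √(c + u))*u = u*(-2 + √(c + u)))
Z(125) - T(88, 180) = (9 + 3*125) - 180*(-2 + √(88 + 180)) = (9 + 375) - 180*(-2 + √268) = 384 - 180*(-2 + 2*√67) = 384 - (-360 + 360*√67) = 384 + (360 - 360*√67) = 744 - 360*√67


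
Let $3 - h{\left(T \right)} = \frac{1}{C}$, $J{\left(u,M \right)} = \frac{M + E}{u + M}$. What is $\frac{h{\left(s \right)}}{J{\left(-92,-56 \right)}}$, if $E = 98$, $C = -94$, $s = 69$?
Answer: $- \frac{10471}{987} \approx -10.609$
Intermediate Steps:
$J{\left(u,M \right)} = \frac{98 + M}{M + u}$ ($J{\left(u,M \right)} = \frac{M + 98}{u + M} = \frac{98 + M}{M + u}$)
$h{\left(T \right)} = \frac{283}{94}$ ($h{\left(T \right)} = 3 - \frac{1}{-94} = 3 - - \frac{1}{94} = 3 + \frac{1}{94} = \frac{283}{94}$)
$\frac{h{\left(s \right)}}{J{\left(-92,-56 \right)}} = \frac{283}{94 \frac{98 - 56}{-56 - 92}} = \frac{283}{94 \frac{1}{-148} \cdot 42} = \frac{283}{94 \left(\left(- \frac{1}{148}\right) 42\right)} = \frac{283}{94 \left(- \frac{21}{74}\right)} = \frac{283}{94} \left(- \frac{74}{21}\right) = - \frac{10471}{987}$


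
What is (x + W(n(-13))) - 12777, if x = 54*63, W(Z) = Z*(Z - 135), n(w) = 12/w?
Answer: -1563171/169 ≈ -9249.5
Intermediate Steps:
W(Z) = Z*(-135 + Z)
x = 3402
(x + W(n(-13))) - 12777 = (3402 + (12/(-13))*(-135 + 12/(-13))) - 12777 = (3402 + (12*(-1/13))*(-135 + 12*(-1/13))) - 12777 = (3402 - 12*(-135 - 12/13)/13) - 12777 = (3402 - 12/13*(-1767/13)) - 12777 = (3402 + 21204/169) - 12777 = 596142/169 - 12777 = -1563171/169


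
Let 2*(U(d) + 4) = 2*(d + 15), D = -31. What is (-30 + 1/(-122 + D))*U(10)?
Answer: -32137/51 ≈ -630.14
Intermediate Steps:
U(d) = 11 + d (U(d) = -4 + (2*(d + 15))/2 = -4 + (2*(15 + d))/2 = -4 + (30 + 2*d)/2 = -4 + (15 + d) = 11 + d)
(-30 + 1/(-122 + D))*U(10) = (-30 + 1/(-122 - 31))*(11 + 10) = (-30 + 1/(-153))*21 = (-30 - 1/153)*21 = -4591/153*21 = -32137/51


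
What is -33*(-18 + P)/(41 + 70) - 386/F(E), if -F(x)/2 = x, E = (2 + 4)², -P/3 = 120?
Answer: 156829/1332 ≈ 117.74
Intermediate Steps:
P = -360 (P = -3*120 = -360)
E = 36 (E = 6² = 36)
F(x) = -2*x
-33*(-18 + P)/(41 + 70) - 386/F(E) = -33*(-18 - 360)/(41 + 70) - 386/((-2*36)) = -33/(111/(-378)) - 386/(-72) = -33/(111*(-1/378)) - 386*(-1/72) = -33/(-37/126) + 193/36 = -33*(-126/37) + 193/36 = 4158/37 + 193/36 = 156829/1332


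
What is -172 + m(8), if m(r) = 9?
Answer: -163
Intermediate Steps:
-172 + m(8) = -172 + 9 = -163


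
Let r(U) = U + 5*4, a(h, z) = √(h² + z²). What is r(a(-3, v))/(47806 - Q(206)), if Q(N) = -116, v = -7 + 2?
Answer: 10/23961 + √34/47922 ≈ 0.00053902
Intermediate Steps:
v = -5
r(U) = 20 + U (r(U) = U + 20 = 20 + U)
r(a(-3, v))/(47806 - Q(206)) = (20 + √((-3)² + (-5)²))/(47806 - 1*(-116)) = (20 + √(9 + 25))/(47806 + 116) = (20 + √34)/47922 = (20 + √34)*(1/47922) = 10/23961 + √34/47922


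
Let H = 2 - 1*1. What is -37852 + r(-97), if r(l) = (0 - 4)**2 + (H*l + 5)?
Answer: -37928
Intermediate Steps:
H = 1 (H = 2 - 1 = 1)
r(l) = 21 + l (r(l) = (0 - 4)**2 + (1*l + 5) = (-4)**2 + (l + 5) = 16 + (5 + l) = 21 + l)
-37852 + r(-97) = -37852 + (21 - 97) = -37852 - 76 = -37928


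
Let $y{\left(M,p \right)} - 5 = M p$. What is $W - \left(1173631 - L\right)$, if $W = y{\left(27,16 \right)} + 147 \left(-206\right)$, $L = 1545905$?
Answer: $342429$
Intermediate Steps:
$y{\left(M,p \right)} = 5 + M p$
$W = -29845$ ($W = \left(5 + 27 \cdot 16\right) + 147 \left(-206\right) = \left(5 + 432\right) - 30282 = 437 - 30282 = -29845$)
$W - \left(1173631 - L\right) = -29845 - \left(1173631 - 1545905\right) = -29845 - -372274 = -29845 + 372274 = 342429$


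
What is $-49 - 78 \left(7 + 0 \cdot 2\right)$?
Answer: $-595$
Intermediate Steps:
$-49 - 78 \left(7 + 0 \cdot 2\right) = -49 - 78 \left(7 + 0\right) = -49 - 546 = -595$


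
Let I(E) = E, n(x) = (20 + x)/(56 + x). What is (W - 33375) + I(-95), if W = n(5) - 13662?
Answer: -2875027/61 ≈ -47132.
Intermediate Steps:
n(x) = (20 + x)/(56 + x)
W = -833357/61 (W = (20 + 5)/(56 + 5) - 13662 = 25/61 - 13662 = -833357/61 ≈ -13662.)
(W - 33375) + I(-95) = (-833357/61 - 33375) - 95 = -2869232/61 - 95 = -2875027/61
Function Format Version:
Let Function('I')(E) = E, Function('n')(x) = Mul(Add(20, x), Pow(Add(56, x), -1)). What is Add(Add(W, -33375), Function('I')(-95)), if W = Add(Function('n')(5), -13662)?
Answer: Rational(-2875027, 61) ≈ -47132.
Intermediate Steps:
Function('n')(x) = Mul(Pow(Add(56, x), -1), Add(20, x))
W = Rational(-833357, 61) (W = Add(Mul(Pow(Add(56, 5), -1), Add(20, 5)), -13662) = Add(Mul(Pow(61, -1), 25), -13662) = Add(Mul(Rational(1, 61), 25), -13662) = Add(Rational(25, 61), -13662) = Rational(-833357, 61) ≈ -13662.)
Add(Add(W, -33375), Function('I')(-95)) = Add(Add(Rational(-833357, 61), -33375), -95) = Add(Rational(-2869232, 61), -95) = Rational(-2875027, 61)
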